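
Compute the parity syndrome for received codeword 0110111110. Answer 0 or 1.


Syndrome = XOR of all bits = 0 XOR 1 XOR 1 XOR 0 XOR 1 XOR 1 XOR 1 XOR 1 XOR 1 XOR 0 = 1

1


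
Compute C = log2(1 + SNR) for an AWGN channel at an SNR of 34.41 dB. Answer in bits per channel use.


SNR_linear = 10^(34.41/10) = 2760.5779; C = log2(1 + SNR_linear) = log2(1 + 2760.5779) = 11.4313

11.4313 bits/channel use


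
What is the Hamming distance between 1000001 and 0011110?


Count differing positions: ^ . ^ ^ ^ ^ ^ = 6 differences

6


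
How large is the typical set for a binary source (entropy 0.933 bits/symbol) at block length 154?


log2|A_typical| = nH = 154 * 0.933 = 143.682, so |A_typical| ~ 2^143.682 = 1.789e+43

1.789e+43


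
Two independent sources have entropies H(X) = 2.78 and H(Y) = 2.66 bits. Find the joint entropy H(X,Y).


For independent variables, H(X,Y) = H(X) + H(Y) = 2.78 + 2.66 = 5.44

5.44 bits


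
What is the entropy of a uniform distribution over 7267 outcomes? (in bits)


H = log2(n) = log2(7267) = 12.8271

12.8271 bits


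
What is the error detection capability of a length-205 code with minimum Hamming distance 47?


Detection capability = d_min - 1 = 47 - 1 = 46

46 errors


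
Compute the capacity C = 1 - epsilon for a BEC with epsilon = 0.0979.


C = 1 - epsilon = 1 - 0.0979 = 0.9021

0.9021 bits


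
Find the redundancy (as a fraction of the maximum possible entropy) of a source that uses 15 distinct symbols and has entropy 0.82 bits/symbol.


H_max = log2(K) = log2(15) = 3.9069 bits/symbol. Redundancy = 1 - H/H_max = 1 - 0.82/3.9069 = 1 - 0.2099 = 0.7901

0.7901


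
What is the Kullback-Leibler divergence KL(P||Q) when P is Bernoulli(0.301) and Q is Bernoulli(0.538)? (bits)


KL = p*log2(p/q) + (1-p)*log2((1-p)/(1-q)) = 0.301*log2(0.301/0.538) + 0.699*log2(0.699/0.462) = 0.1654

0.1654 bits


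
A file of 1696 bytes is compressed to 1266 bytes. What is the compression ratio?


Ratio = original / compressed = 1696 / 1266 = 1.3397

1.3397


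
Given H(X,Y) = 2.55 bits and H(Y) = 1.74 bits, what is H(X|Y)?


H(X|Y) = H(X,Y) - H(Y) = 2.55 - 1.74 = 0.81

0.81 bits


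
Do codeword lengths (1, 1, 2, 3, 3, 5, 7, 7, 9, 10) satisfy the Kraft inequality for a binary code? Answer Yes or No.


Kraft sum = sum(2^(-l_i)) = 1.5498, need <= 1. Result: violated (a binary prefix-free code with these lengths cannot exist)

No


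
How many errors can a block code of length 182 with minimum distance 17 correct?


Correction capability = floor((d-1)/2) = floor((17-1)/2) = 8

8 errors


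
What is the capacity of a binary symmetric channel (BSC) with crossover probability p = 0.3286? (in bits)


H(p) = -p*log2(p) - (1-p)*log2(1-p) = -0.3286*log2(0.3286) - 0.6714*log2(0.6714) = 0.527599 + 0.385891 = 0.9135. C = 1 - H(p) = 1 - 0.9135 = 0.0865

0.0865 bits


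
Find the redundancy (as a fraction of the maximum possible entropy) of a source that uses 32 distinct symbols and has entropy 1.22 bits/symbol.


H_max = log2(K) = log2(32) = 5.0 bits/symbol. Redundancy = 1 - H/H_max = 1 - 1.22/5.0 = 1 - 0.244 = 0.756

0.756


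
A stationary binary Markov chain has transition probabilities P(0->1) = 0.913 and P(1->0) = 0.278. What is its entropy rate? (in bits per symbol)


Stationary distribution: pi_0 = p10/(p01+p10) = 0.2334, pi_1 = 0.7666. Entropy rate H' = pi_0*H(p01) + pi_1*H(p10) = 0.2334*0.4264 + 0.7666*0.8527 = 0.7532

0.7532 bits/symbol


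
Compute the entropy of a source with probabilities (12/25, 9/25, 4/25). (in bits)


H = -sum(p_i * log2(p_i)). Terms: -(12/25)*log2(12/25) = 0.508269; -(9/25)*log2(9/25) = 0.530615; -(4/25)*log2(4/25) = 0.423017. H = 0.508269 + 0.530615 + 0.423017 = 1.4619

1.4619 bits


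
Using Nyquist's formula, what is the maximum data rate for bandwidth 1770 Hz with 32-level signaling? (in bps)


Rate = 2 * B * log2(M) = 2 * 1770 * 5.0 = 17700.0

17700.0 bps


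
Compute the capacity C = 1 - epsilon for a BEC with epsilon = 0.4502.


C = 1 - epsilon = 1 - 0.4502 = 0.5498

0.5498 bits


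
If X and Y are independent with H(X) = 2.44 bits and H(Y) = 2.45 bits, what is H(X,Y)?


For independent variables, H(X,Y) = H(X) + H(Y) = 2.44 + 2.45 = 4.89

4.89 bits


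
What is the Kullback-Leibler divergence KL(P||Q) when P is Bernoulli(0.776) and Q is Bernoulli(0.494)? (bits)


KL = p*log2(p/q) + (1-p)*log2((1-p)/(1-q)) = 0.776*log2(0.776/0.494) + 0.224*log2(0.224/0.506) = 0.2423

0.2423 bits


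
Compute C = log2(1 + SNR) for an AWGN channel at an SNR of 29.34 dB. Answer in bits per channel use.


SNR_linear = 10^(29.34/10) = 859.0135; C = log2(1 + SNR_linear) = log2(1 + 859.0135) = 9.7482

9.7482 bits/channel use


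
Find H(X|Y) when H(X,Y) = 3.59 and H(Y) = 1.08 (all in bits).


H(X|Y) = H(X,Y) - H(Y) = 3.59 - 1.08 = 2.51

2.51 bits


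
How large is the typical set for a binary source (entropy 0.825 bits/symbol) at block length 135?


log2|A_typical| = nH = 135 * 0.825 = 111.375, so |A_typical| ~ 2^111.375 = 3.367e+33

3.367e+33


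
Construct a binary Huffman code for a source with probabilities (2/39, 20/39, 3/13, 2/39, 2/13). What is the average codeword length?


Huffman construction (repeatedly merge the two least-probable nodes; each merge adds 1 bit to every symbol beneath it): 2/39 + 2/39 = 4/39; 4/39 + 2/13 = 10/39; 3/13 + 10/39 = 19/39; 19/39 + 20/39 = 1. Resulting codeword lengths (in the order the probabilities were given): (4, 1, 2, 4, 3). L_avg = sum(p_i * l_i) = 2/39*4 + 20/39*1 + 3/13*2 + 2/39*4 + 2/13*3 = 24/13 = 1.8462

1.8462 bits


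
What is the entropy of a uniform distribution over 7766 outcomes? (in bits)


H = log2(n) = log2(7766) = 12.923

12.923 bits


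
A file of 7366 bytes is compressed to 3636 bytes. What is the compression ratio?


Ratio = original / compressed = 7366 / 3636 = 2.0259

2.0259


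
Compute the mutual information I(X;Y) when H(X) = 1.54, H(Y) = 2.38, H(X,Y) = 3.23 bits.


I(X;Y) = H(X) + H(Y) - H(X,Y) = 1.54 + 2.38 - 3.23 = 0.69

0.69 bits


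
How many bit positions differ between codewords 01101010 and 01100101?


Count differing positions: . . . . ^ ^ ^ ^ = 4 differences

4


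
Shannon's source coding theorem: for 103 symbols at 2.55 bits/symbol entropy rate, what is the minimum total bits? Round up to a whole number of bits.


Minimum bits >= n * H = 103 * 2.55 = 262.65, rounded up to a whole number of bits = 263

263 bits


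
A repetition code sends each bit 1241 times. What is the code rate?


Rate = k/n = 1/1241

1/1241


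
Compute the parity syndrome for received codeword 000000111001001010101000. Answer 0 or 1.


Syndrome = XOR of all bits = 0 XOR 0 XOR 0 XOR 0 XOR 0 XOR 0 XOR 1 XOR 1 XOR 1 XOR 0 XOR 0 XOR 1 XOR 0 XOR 0 XOR 1 XOR 0 XOR 1 XOR 0 XOR 1 XOR 0 XOR 1 XOR 0 XOR 0 XOR 0 = 0

0


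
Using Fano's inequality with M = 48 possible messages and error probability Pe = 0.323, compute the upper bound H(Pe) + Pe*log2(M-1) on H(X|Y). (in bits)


H(Pe) = -Pe*log2(Pe) - (1-Pe)*log2(1-Pe) = -0.323*log2(0.323) - 0.677*log2(0.677) = 0.526617 + 0.380997 = 0.9076. Pe*log2(M-1) = 0.323*log2(47) = 1.794132. Bound = H(Pe) + Pe*log2(M-1) = 0.526617 + 0.380997 + 1.794132 = 2.7017

2.7017 bits


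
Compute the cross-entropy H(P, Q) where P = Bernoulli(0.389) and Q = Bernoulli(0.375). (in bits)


H(P,Q) = -p*log2(q) - (1-p)*log2(1-q). -0.389*log2(0.375) = 0.550450; -0.611*log2(0.625) = 0.414302. H(P,Q) = 0.550450 + 0.414302 = 0.9648

0.9648 bits


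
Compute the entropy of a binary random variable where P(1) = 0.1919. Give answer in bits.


H = -p*log2(p) - (1-p)*log2(1-p). -0.1919*log2(0.1919) = 0.457024; -0.8081*log2(0.8081) = 0.248405. H = 0.457024 + 0.248405 = 0.7054

0.7054 bits


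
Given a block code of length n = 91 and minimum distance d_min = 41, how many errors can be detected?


Detection capability = d_min - 1 = 41 - 1 = 40

40 errors


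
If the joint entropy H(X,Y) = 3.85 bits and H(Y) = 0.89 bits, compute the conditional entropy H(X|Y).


H(X|Y) = H(X,Y) - H(Y) = 3.85 - 0.89 = 2.96

2.96 bits


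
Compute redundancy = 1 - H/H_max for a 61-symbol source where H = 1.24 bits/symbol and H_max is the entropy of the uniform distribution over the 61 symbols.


H_max = log2(K) = log2(61) = 5.9307 bits/symbol. Redundancy = 1 - H/H_max = 1 - 1.24/5.9307 = 1 - 0.2091 = 0.7909

0.7909


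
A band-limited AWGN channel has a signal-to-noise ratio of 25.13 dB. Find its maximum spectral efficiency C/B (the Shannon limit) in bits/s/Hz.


SNR_linear = 10^(25.13/10) = 325.8367; C/B = log2(1 + SNR_linear) = log2(1 + 325.8367) = 8.3524

8.3524 bits/s/Hz


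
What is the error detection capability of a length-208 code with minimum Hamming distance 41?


Detection capability = d_min - 1 = 41 - 1 = 40

40 errors


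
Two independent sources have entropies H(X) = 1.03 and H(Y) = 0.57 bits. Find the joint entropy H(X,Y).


For independent variables, H(X,Y) = H(X) + H(Y) = 1.03 + 0.57 = 1.6

1.6 bits


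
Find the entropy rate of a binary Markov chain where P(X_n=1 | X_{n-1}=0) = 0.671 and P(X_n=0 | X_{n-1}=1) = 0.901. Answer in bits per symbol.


Stationary distribution: pi_0 = p10/(p01+p10) = 0.5732, pi_1 = 0.4268. Entropy rate H' = pi_0*H(p01) + pi_1*H(p10) = 0.5732*0.9139 + 0.4268*0.4658 = 0.7226

0.7226 bits/symbol


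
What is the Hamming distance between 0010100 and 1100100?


Count differing positions: ^ ^ ^ . . . . = 3 differences

3


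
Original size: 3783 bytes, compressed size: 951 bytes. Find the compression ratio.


Ratio = original / compressed = 3783 / 951 = 3.9779

3.9779


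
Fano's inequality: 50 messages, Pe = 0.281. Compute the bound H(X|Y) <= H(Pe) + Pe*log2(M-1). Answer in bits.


H(Pe) = -Pe*log2(Pe) - (1-Pe)*log2(1-Pe) = -0.281*log2(0.281) - 0.719*log2(0.719) = 0.514612 + 0.342198 = 0.8568. Pe*log2(M-1) = 0.281*log2(49) = 1.577733. Bound = H(Pe) + Pe*log2(M-1) = 0.514612 + 0.342198 + 1.577733 = 2.4345

2.4345 bits


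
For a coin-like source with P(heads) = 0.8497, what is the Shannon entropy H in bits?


H = -p*log2(p) - (1-p)*log2(1-p). -0.8497*log2(0.8497) = 0.199658; -0.1503*log2(0.1503) = 0.410933. H = 0.199658 + 0.410933 = 0.6106

0.6106 bits


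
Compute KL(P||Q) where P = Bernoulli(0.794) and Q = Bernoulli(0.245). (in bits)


KL = p*log2(p/q) + (1-p)*log2((1-p)/(1-q)) = 0.794*log2(0.794/0.245) + 0.206*log2(0.206/0.755) = 0.9609

0.9609 bits


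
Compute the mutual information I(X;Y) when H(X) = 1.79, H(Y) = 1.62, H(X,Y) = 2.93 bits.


I(X;Y) = H(X) + H(Y) - H(X,Y) = 1.79 + 1.62 - 2.93 = 0.48

0.48 bits


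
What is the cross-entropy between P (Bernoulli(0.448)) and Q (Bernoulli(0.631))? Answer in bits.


H(P,Q) = -p*log2(q) - (1-p)*log2(1-q). -0.448*log2(0.631) = 0.297601; -0.552*log2(0.369) = 0.793946. H(P,Q) = 0.297601 + 0.793946 = 1.0915

1.0915 bits


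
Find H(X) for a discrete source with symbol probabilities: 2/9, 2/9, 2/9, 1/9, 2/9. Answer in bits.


H = -sum(p_i * log2(p_i)). Terms: -(2/9)*log2(2/9) = 0.482206; -(2/9)*log2(2/9) = 0.482206; -(2/9)*log2(2/9) = 0.482206; -(1/9)*log2(1/9) = 0.352214; -(2/9)*log2(2/9) = 0.482206. H = 0.482206 + 0.482206 + 0.482206 + 0.352214 + 0.482206 = 2.281

2.281 bits


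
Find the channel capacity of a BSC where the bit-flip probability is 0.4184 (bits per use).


H(p) = -p*log2(p) - (1-p)*log2(1-p) = -0.4184*log2(0.4184) - 0.5816*log2(0.5816) = 0.525948 + 0.454754 = 0.9807. C = 1 - H(p) = 1 - 0.9807 = 0.0193

0.0193 bits


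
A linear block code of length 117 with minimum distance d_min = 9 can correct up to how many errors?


Correction capability = floor((d-1)/2) = floor((9-1)/2) = 4

4 errors


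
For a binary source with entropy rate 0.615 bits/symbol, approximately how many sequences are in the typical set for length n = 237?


log2|A_typical| = nH = 237 * 0.615 = 145.755, so |A_typical| ~ 2^145.755 = 7.527e+43

7.527e+43


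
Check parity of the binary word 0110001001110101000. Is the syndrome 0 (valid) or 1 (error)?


Syndrome = XOR of all bits = 0 XOR 1 XOR 1 XOR 0 XOR 0 XOR 0 XOR 1 XOR 0 XOR 0 XOR 1 XOR 1 XOR 1 XOR 0 XOR 1 XOR 0 XOR 1 XOR 0 XOR 0 XOR 0 = 0

0


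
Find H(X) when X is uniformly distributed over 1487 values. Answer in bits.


H = log2(n) = log2(1487) = 10.5382

10.5382 bits


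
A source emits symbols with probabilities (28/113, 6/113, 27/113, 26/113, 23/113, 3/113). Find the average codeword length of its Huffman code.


Huffman construction (repeatedly merge the two least-probable nodes; each merge adds 1 bit to every symbol beneath it): 3/113 + 6/113 = 9/113; 9/113 + 23/113 = 32/113; 26/113 + 27/113 = 53/113; 28/113 + 32/113 = 60/113; 53/113 + 60/113 = 1. Resulting codeword lengths (in the order the probabilities were given): (2, 4, 2, 2, 3, 4). L_avg = sum(p_i * l_i) = 28/113*2 + 6/113*4 + 27/113*2 + 26/113*2 + 23/113*3 + 3/113*4 = 267/113 = 2.3628

2.3628 bits


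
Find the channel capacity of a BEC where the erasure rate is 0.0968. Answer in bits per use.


C = 1 - epsilon = 1 - 0.0968 = 0.9032

0.9032 bits


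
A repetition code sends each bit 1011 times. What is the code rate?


Rate = k/n = 1/1011

1/1011


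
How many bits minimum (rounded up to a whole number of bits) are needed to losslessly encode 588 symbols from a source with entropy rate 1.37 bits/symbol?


Minimum bits >= n * H = 588 * 1.37 = 805.56, rounded up to a whole number of bits = 806

806 bits


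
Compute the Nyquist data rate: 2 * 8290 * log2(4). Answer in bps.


Rate = 2 * B * log2(M) = 2 * 8290 * 2.0 = 33160.0

33160.0 bps


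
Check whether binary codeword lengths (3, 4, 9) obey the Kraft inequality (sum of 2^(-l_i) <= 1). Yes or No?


Kraft sum = sum(2^(-l_i)) = 0.1895, need <= 1. Result: satisfied (a binary prefix-free code with these lengths exists)

Yes


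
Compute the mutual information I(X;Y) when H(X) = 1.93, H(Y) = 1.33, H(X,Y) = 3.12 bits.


I(X;Y) = H(X) + H(Y) - H(X,Y) = 1.93 + 1.33 - 3.12 = 0.14

0.14 bits


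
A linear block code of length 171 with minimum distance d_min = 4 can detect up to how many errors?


Detection capability = d_min - 1 = 4 - 1 = 3

3 errors


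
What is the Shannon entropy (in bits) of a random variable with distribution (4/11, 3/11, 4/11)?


H = -sum(p_i * log2(p_i)). Terms: -(4/11)*log2(4/11) = 0.530702; -(3/11)*log2(3/11) = 0.511219; -(4/11)*log2(4/11) = 0.530702. H = 0.530702 + 0.511219 + 0.530702 = 1.5726

1.5726 bits


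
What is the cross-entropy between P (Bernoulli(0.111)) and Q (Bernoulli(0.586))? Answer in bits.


H(P,Q) = -p*log2(q) - (1-p)*log2(1-q). -0.111*log2(0.586) = 0.085584; -0.889*log2(0.414) = 1.131072. H(P,Q) = 0.085584 + 1.131072 = 1.2167

1.2167 bits


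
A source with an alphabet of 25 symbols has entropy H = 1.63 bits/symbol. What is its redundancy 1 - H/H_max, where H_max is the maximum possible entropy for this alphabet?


H_max = log2(K) = log2(25) = 4.6439 bits/symbol. Redundancy = 1 - H/H_max = 1 - 1.63/4.6439 = 1 - 0.351 = 0.649

0.649


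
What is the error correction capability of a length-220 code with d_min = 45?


Correction capability = floor((d-1)/2) = floor((45-1)/2) = 22

22 errors


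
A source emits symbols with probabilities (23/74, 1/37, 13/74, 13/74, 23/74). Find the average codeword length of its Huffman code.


Huffman construction (repeatedly merge the two least-probable nodes; each merge adds 1 bit to every symbol beneath it): 1/37 + 13/74 = 15/74; 13/74 + 15/74 = 14/37; 23/74 + 23/74 = 23/37; 14/37 + 23/37 = 1. Resulting codeword lengths (in the order the probabilities were given): (2, 3, 3, 2, 2). L_avg = sum(p_i * l_i) = 23/74*2 + 1/37*3 + 13/74*3 + 13/74*2 + 23/74*2 = 163/74 = 2.2027

2.2027 bits


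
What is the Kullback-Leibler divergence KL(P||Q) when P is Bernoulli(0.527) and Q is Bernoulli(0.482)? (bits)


KL = p*log2(p/q) + (1-p)*log2((1-p)/(1-q)) = 0.527*log2(0.527/0.482) + 0.473*log2(0.473/0.518) = 0.0058

0.0058 bits


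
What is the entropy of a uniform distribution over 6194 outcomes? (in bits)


H = log2(n) = log2(6194) = 12.5967

12.5967 bits


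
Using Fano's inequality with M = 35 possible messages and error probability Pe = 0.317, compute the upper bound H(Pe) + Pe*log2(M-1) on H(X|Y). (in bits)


H(Pe) = -Pe*log2(Pe) - (1-Pe)*log2(1-Pe) = -0.317*log2(0.317) - 0.683*log2(0.683) = 0.525410 + 0.375679 = 0.9011. Pe*log2(M-1) = 0.317*log2(34) = 1.612726. Bound = H(Pe) + Pe*log2(M-1) = 0.525410 + 0.375679 + 1.612726 = 2.5138

2.5138 bits


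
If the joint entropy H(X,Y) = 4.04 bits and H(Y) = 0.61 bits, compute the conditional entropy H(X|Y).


H(X|Y) = H(X,Y) - H(Y) = 4.04 - 0.61 = 3.43

3.43 bits


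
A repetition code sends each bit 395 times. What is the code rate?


Rate = k/n = 1/395

1/395


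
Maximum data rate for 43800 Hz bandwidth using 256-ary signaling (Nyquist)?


Rate = 2 * B * log2(M) = 2 * 43800 * 8.0 = 700800.0

700800.0 bps


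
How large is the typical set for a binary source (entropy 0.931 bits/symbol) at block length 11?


log2|A_typical| = nH = 11 * 0.931 = 10.241, so |A_typical| ~ 2^10.241 = 1.210e+03

1.210e+03


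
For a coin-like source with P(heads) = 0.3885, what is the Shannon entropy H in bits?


H = -p*log2(p) - (1-p)*log2(1-p). -0.3885*log2(0.3885) = 0.529919; -0.6115*log2(0.6115) = 0.433905. H = 0.529919 + 0.433905 = 0.9638

0.9638 bits


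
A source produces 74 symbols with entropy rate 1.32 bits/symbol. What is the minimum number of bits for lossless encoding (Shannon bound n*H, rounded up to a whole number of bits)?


Minimum bits >= n * H = 74 * 1.32 = 97.68, rounded up to a whole number of bits = 98

98 bits


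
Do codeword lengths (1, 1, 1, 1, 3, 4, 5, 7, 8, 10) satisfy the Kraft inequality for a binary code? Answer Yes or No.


Kraft sum = sum(2^(-l_i)) = 2.2314, need <= 1. Result: violated (a binary prefix-free code with these lengths cannot exist)

No


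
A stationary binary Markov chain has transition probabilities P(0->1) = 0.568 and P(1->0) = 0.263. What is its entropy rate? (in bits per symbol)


Stationary distribution: pi_0 = p10/(p01+p10) = 0.3165, pi_1 = 0.6835. Entropy rate H' = pi_0*H(p01) + pi_1*H(p10) = 0.3165*0.9866 + 0.6835*0.8312 = 0.8804

0.8804 bits/symbol


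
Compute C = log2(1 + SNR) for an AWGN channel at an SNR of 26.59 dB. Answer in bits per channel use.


SNR_linear = 10^(26.59/10) = 456.0369; C = log2(1 + SNR_linear) = log2(1 + 456.0369) = 8.8362

8.8362 bits/channel use


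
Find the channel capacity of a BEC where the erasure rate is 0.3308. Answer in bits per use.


C = 1 - epsilon = 1 - 0.3308 = 0.6692

0.6692 bits


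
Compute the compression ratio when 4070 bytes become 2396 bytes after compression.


Ratio = original / compressed = 4070 / 2396 = 1.6987

1.6987


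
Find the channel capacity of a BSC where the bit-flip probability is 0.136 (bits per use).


H(p) = -p*log2(p) - (1-p)*log2(1-p) = -0.136*log2(0.136) - 0.864*log2(0.864) = 0.391452 + 0.182215 = 0.5737. C = 1 - H(p) = 1 - 0.5737 = 0.4263

0.4263 bits


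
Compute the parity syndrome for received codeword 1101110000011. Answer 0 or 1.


Syndrome = XOR of all bits = 1 XOR 1 XOR 0 XOR 1 XOR 1 XOR 1 XOR 0 XOR 0 XOR 0 XOR 0 XOR 0 XOR 1 XOR 1 = 1

1


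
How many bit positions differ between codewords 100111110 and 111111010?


Count differing positions: . ^ ^ . . . ^ . . = 3 differences

3


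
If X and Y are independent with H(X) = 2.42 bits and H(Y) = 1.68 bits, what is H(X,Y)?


For independent variables, H(X,Y) = H(X) + H(Y) = 2.42 + 1.68 = 4.1

4.1 bits


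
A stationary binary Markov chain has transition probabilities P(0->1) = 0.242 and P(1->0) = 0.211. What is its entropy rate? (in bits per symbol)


Stationary distribution: pi_0 = p10/(p01+p10) = 0.4658, pi_1 = 0.5342. Entropy rate H' = pi_0*H(p01) + pi_1*H(p10) = 0.4658*0.7984 + 0.5342*0.7434 = 0.769

0.769 bits/symbol


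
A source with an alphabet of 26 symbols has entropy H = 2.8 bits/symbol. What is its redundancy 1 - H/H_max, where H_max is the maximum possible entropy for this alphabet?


H_max = log2(K) = log2(26) = 4.7004 bits/symbol. Redundancy = 1 - H/H_max = 1 - 2.8/4.7004 = 1 - 0.5957 = 0.4043

0.4043


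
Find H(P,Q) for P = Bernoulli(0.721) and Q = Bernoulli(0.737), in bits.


H(P,Q) = -p*log2(q) - (1-p)*log2(1-q). -0.721*log2(0.737) = 0.317430; -0.279*log2(0.263) = 0.537595. H(P,Q) = 0.317430 + 0.537595 = 0.855

0.855 bits


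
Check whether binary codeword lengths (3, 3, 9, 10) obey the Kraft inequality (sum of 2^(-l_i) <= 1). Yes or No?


Kraft sum = sum(2^(-l_i)) = 0.2529, need <= 1. Result: satisfied (a binary prefix-free code with these lengths exists)

Yes


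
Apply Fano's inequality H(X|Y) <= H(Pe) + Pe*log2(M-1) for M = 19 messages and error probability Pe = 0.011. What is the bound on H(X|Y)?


H(Pe) = -Pe*log2(Pe) - (1-Pe)*log2(1-Pe) = -0.011*log2(0.011) - 0.989*log2(0.989) = 0.071570 + 0.015782 = 0.0874. Pe*log2(M-1) = 0.011*log2(18) = 0.045869. Bound = H(Pe) + Pe*log2(M-1) = 0.071570 + 0.015782 + 0.045869 = 0.1332

0.1332 bits


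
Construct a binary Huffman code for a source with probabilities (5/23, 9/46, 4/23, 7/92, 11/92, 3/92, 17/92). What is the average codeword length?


Huffman construction (repeatedly merge the two least-probable nodes; each merge adds 1 bit to every symbol beneath it): 3/92 + 7/92 = 5/46; 5/46 + 11/92 = 21/92; 4/23 + 17/92 = 33/92; 9/46 + 5/23 = 19/46; 21/92 + 33/92 = 27/46; 19/46 + 27/46 = 1. Resulting codeword lengths (in the order the probabilities were given): (2, 2, 3, 4, 3, 4, 3). L_avg = sum(p_i * l_i) = 5/23*2 + 9/46*2 + 4/23*3 + 7/92*4 + 11/92*3 + 3/92*4 + 17/92*3 = 62/23 = 2.6957

2.6957 bits


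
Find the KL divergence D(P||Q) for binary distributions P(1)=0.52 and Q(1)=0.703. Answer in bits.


KL = p*log2(p/q) + (1-p)*log2((1-p)/(1-q)) = 0.52*log2(0.52/0.703) + 0.48*log2(0.48/0.297) = 0.1062

0.1062 bits


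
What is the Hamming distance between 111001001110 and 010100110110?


Count differing positions: ^ . ^ ^ . ^ ^ ^ ^ . . . = 7 differences

7


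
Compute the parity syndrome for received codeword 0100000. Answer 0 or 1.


Syndrome = XOR of all bits = 0 XOR 1 XOR 0 XOR 0 XOR 0 XOR 0 XOR 0 = 1

1


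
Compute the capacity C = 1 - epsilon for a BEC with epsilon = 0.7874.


C = 1 - epsilon = 1 - 0.7874 = 0.2126

0.2126 bits


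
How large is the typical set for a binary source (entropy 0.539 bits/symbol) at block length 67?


log2|A_typical| = nH = 67 * 0.539 = 36.113, so |A_typical| ~ 2^36.113 = 7.432e+10

7.432e+10


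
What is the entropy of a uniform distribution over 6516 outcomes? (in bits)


H = log2(n) = log2(6516) = 12.6698

12.6698 bits


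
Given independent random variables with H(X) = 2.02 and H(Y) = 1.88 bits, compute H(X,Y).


For independent variables, H(X,Y) = H(X) + H(Y) = 2.02 + 1.88 = 3.9

3.9 bits


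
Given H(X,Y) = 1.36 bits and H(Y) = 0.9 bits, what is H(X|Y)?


H(X|Y) = H(X,Y) - H(Y) = 1.36 - 0.9 = 0.46

0.46 bits


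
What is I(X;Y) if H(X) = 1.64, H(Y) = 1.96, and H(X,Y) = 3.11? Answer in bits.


I(X;Y) = H(X) + H(Y) - H(X,Y) = 1.64 + 1.96 - 3.11 = 0.49

0.49 bits


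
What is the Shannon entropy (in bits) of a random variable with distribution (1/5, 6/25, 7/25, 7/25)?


H = -sum(p_i * log2(p_i)). Terms: -(1/5)*log2(1/5) = 0.464386; -(6/25)*log2(6/25) = 0.494134; -(7/25)*log2(7/25) = 0.514220; -(7/25)*log2(7/25) = 0.514220. H = 0.464386 + 0.494134 + 0.514220 + 0.514220 = 1.987

1.987 bits


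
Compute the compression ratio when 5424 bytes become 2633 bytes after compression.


Ratio = original / compressed = 5424 / 2633 = 2.06

2.06


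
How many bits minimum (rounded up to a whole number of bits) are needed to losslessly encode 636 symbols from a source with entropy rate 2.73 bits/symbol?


Minimum bits >= n * H = 636 * 2.73 = 1736.28, rounded up to a whole number of bits = 1737

1737 bits


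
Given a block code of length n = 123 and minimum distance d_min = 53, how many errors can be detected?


Detection capability = d_min - 1 = 53 - 1 = 52

52 errors


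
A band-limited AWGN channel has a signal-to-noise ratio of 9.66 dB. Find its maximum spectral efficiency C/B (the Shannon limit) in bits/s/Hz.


SNR_linear = 10^(9.66/10) = 9.247; C/B = log2(1 + SNR_linear) = log2(1 + 9.247) = 3.3571

3.3571 bits/s/Hz


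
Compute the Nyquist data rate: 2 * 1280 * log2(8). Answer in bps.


Rate = 2 * B * log2(M) = 2 * 1280 * 3.0 = 7680.0

7680.0 bps


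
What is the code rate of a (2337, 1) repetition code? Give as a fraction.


Rate = k/n = 1/2337

1/2337


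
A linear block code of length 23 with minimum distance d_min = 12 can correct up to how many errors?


Correction capability = floor((d-1)/2) = floor((12-1)/2) = 5

5 errors


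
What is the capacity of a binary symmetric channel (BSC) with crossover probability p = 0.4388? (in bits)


H(p) = -p*log2(p) - (1-p)*log2(1-p) = -0.4388*log2(0.4388) - 0.5612*log2(0.5612) = 0.521454 + 0.467711 = 0.9892. C = 1 - H(p) = 1 - 0.9892 = 0.0108

0.0108 bits


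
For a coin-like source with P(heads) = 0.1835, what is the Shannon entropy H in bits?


H = -p*log2(p) - (1-p)*log2(1-p). -0.1835*log2(0.1835) = 0.448868; -0.8165*log2(0.8165) = 0.238806. H = 0.448868 + 0.238806 = 0.6877

0.6877 bits


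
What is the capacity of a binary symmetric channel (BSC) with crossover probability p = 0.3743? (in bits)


H(p) = -p*log2(p) - (1-p)*log2(1-p) = -0.3743*log2(0.3743) - 0.6257*log2(0.6257) = 0.530657 + 0.423259 = 0.9539. C = 1 - H(p) = 1 - 0.9539 = 0.0461

0.0461 bits


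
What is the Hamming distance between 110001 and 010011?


Count differing positions: ^ . . . ^ . = 2 differences

2


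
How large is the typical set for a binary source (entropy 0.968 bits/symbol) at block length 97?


log2|A_typical| = nH = 97 * 0.968 = 93.896, so |A_typical| ~ 2^93.896 = 1.843e+28

1.843e+28


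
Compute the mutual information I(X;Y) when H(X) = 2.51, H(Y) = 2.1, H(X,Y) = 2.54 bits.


I(X;Y) = H(X) + H(Y) - H(X,Y) = 2.51 + 2.1 - 2.54 = 2.07

2.07 bits


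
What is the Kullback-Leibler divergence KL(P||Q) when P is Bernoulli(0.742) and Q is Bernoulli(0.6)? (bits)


KL = p*log2(p/q) + (1-p)*log2((1-p)/(1-q)) = 0.742*log2(0.742/0.6) + 0.258*log2(0.258/0.4) = 0.0642

0.0642 bits


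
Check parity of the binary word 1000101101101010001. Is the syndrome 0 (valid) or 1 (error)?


Syndrome = XOR of all bits = 1 XOR 0 XOR 0 XOR 0 XOR 1 XOR 0 XOR 1 XOR 1 XOR 0 XOR 1 XOR 1 XOR 0 XOR 1 XOR 0 XOR 1 XOR 0 XOR 0 XOR 0 XOR 1 = 1

1


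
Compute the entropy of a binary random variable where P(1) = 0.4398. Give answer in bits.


H = -p*log2(p) - (1-p)*log2(1-p). -0.4398*log2(0.4398) = 0.521198; -0.5602*log2(0.5602) = 0.468319. H = 0.521198 + 0.468319 = 0.9895

0.9895 bits


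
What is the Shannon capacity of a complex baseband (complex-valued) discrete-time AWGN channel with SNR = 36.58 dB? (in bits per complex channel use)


SNR_linear = 10^(36.58/10) = 4549.8806; C = log2(1 + SNR_linear) = log2(1 + 4549.8806) = 12.1519

12.1519 bits/channel use


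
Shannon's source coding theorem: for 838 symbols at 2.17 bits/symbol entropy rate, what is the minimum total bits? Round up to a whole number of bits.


Minimum bits >= n * H = 838 * 2.17 = 1818.46, rounded up to a whole number of bits = 1819

1819 bits


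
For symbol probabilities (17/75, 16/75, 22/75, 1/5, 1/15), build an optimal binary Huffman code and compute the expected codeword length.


Huffman construction (repeatedly merge the two least-probable nodes; each merge adds 1 bit to every symbol beneath it): 1/15 + 1/5 = 4/15; 16/75 + 17/75 = 11/25; 4/15 + 22/75 = 14/25; 11/25 + 14/25 = 1. Resulting codeword lengths (in the order the probabilities were given): (2, 2, 2, 3, 3). L_avg = sum(p_i * l_i) = 17/75*2 + 16/75*2 + 22/75*2 + 1/5*3 + 1/15*3 = 34/15 = 2.2667

2.2667 bits


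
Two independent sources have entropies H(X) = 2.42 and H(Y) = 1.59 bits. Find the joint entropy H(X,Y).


For independent variables, H(X,Y) = H(X) + H(Y) = 2.42 + 1.59 = 4.01

4.01 bits


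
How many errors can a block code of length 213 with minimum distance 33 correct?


Correction capability = floor((d-1)/2) = floor((33-1)/2) = 16

16 errors


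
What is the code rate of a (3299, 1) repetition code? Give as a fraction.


Rate = k/n = 1/3299

1/3299


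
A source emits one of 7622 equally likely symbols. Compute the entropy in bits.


H = log2(n) = log2(7622) = 12.896

12.896 bits


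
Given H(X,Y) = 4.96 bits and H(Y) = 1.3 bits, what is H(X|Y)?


H(X|Y) = H(X,Y) - H(Y) = 4.96 - 1.3 = 3.66

3.66 bits


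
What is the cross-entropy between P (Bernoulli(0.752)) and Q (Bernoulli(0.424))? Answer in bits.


H(P,Q) = -p*log2(q) - (1-p)*log2(1-q). -0.752*log2(0.424) = 0.930874; -0.248*log2(0.576) = 0.197373. H(P,Q) = 0.930874 + 0.197373 = 1.1282

1.1282 bits


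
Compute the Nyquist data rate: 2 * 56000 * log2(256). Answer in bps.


Rate = 2 * B * log2(M) = 2 * 56000 * 8.0 = 896000.0

896000.0 bps


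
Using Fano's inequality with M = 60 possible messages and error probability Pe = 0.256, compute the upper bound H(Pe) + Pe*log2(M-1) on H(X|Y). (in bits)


H(Pe) = -Pe*log2(Pe) - (1-Pe)*log2(1-Pe) = -0.256*log2(0.256) - 0.744*log2(0.744) = 0.503241 + 0.317409 = 0.8207. Pe*log2(M-1) = 0.256*log2(59) = 1.505957. Bound = H(Pe) + Pe*log2(M-1) = 0.503241 + 0.317409 + 1.505957 = 2.3266

2.3266 bits


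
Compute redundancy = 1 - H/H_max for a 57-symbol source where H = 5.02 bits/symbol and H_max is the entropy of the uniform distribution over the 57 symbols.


H_max = log2(K) = log2(57) = 5.8329 bits/symbol. Redundancy = 1 - H/H_max = 1 - 5.02/5.8329 = 1 - 0.8606 = 0.1394

0.1394


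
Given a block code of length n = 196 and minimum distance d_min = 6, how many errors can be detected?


Detection capability = d_min - 1 = 6 - 1 = 5

5 errors


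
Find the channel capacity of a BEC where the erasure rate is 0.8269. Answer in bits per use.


C = 1 - epsilon = 1 - 0.8269 = 0.1731

0.1731 bits


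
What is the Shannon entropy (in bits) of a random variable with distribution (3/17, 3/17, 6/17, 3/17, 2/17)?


H = -sum(p_i * log2(p_i)). Terms: -(3/17)*log2(3/17) = 0.441618; -(3/17)*log2(3/17) = 0.441618; -(6/17)*log2(6/17) = 0.530294; -(3/17)*log2(3/17) = 0.441618; -(2/17)*log2(2/17) = 0.363231. H = 0.441618 + 0.441618 + 0.530294 + 0.441618 + 0.363231 = 2.2184

2.2184 bits


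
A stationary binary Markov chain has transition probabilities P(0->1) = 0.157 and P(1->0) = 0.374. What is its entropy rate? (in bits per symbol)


Stationary distribution: pi_0 = p10/(p01+p10) = 0.7043, pi_1 = 0.2957. Entropy rate H' = pi_0*H(p01) + pi_1*H(p10) = 0.7043*0.6271 + 0.2957*0.9537 = 0.7237

0.7237 bits/symbol


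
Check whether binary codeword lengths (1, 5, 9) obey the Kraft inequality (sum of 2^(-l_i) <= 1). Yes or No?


Kraft sum = sum(2^(-l_i)) = 0.5332, need <= 1. Result: satisfied (a binary prefix-free code with these lengths exists)

Yes


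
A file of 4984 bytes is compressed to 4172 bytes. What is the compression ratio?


Ratio = original / compressed = 4984 / 4172 = 1.1946

1.1946


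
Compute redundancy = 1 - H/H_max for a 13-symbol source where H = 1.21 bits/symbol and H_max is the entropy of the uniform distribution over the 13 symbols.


H_max = log2(K) = log2(13) = 3.7004 bits/symbol. Redundancy = 1 - H/H_max = 1 - 1.21/3.7004 = 1 - 0.327 = 0.673

0.673


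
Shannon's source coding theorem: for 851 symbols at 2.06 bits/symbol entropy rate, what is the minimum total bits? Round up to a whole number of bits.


Minimum bits >= n * H = 851 * 2.06 = 1753.06, rounded up to a whole number of bits = 1754

1754 bits


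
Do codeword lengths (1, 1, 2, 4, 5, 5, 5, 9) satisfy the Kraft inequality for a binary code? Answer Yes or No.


Kraft sum = sum(2^(-l_i)) = 1.4082, need <= 1. Result: violated (a binary prefix-free code with these lengths cannot exist)

No


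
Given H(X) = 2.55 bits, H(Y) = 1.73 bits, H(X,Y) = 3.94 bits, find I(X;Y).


I(X;Y) = H(X) + H(Y) - H(X,Y) = 2.55 + 1.73 - 3.94 = 0.34

0.34 bits


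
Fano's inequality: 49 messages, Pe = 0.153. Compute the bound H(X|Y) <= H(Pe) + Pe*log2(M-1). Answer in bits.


H(Pe) = -Pe*log2(Pe) - (1-Pe)*log2(1-Pe) = -0.153*log2(0.153) - 0.847*log2(0.847) = 0.414385 + 0.202913 = 0.6173. Pe*log2(M-1) = 0.153*log2(48) = 0.854499. Bound = H(Pe) + Pe*log2(M-1) = 0.414385 + 0.202913 + 0.854499 = 1.4718

1.4718 bits


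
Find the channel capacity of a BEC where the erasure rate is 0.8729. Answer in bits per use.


C = 1 - epsilon = 1 - 0.8729 = 0.1271

0.1271 bits


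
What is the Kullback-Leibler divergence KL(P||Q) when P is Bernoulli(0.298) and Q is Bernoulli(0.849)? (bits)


KL = p*log2(p/q) + (1-p)*log2((1-p)/(1-q)) = 0.298*log2(0.298/0.849) + 0.702*log2(0.702/0.151) = 1.1062

1.1062 bits


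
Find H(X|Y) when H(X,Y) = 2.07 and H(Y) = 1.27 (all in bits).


H(X|Y) = H(X,Y) - H(Y) = 2.07 - 1.27 = 0.8

0.8 bits


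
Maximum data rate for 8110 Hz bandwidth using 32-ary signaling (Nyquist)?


Rate = 2 * B * log2(M) = 2 * 8110 * 5.0 = 81100.0

81100.0 bps


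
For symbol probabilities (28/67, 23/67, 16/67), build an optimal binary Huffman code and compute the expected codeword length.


Huffman construction (repeatedly merge the two least-probable nodes; each merge adds 1 bit to every symbol beneath it): 16/67 + 23/67 = 39/67; 28/67 + 39/67 = 1. Resulting codeword lengths (in the order the probabilities were given): (1, 2, 2). L_avg = sum(p_i * l_i) = 28/67*1 + 23/67*2 + 16/67*2 = 106/67 = 1.5821

1.5821 bits


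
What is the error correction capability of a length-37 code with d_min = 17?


Correction capability = floor((d-1)/2) = floor((17-1)/2) = 8

8 errors


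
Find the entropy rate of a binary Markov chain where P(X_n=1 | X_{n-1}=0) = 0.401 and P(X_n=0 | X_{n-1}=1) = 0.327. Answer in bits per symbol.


Stationary distribution: pi_0 = p10/(p01+p10) = 0.4492, pi_1 = 0.5508. Entropy rate H' = pi_0*H(p01) + pi_1*H(p10) = 0.4492*0.9715 + 0.5508*0.9118 = 0.9386

0.9386 bits/symbol


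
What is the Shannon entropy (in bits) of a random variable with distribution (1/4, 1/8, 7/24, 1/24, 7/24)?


H = -sum(p_i * log2(p_i)). Terms: -(1/4)*log2(1/4) = 0.500000; -(1/8)*log2(1/8) = 0.375000; -(7/24)*log2(7/24) = 0.518469; -(1/24)*log2(1/24) = 0.191040; -(7/24)*log2(7/24) = 0.518469. H = 0.500000 + 0.375000 + 0.518469 + 0.191040 + 0.518469 = 2.103

2.103 bits


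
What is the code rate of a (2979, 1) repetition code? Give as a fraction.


Rate = k/n = 1/2979

1/2979


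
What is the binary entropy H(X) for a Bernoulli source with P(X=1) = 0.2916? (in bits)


H = -p*log2(p) - (1-p)*log2(1-p). -0.2916*log2(0.2916) = 0.518447; -0.7084*log2(0.7084) = 0.352333. H = 0.518447 + 0.352333 = 0.8708

0.8708 bits


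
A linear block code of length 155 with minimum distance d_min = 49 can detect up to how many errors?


Detection capability = d_min - 1 = 49 - 1 = 48

48 errors


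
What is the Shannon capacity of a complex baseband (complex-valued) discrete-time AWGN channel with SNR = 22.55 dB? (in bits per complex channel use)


SNR_linear = 10^(22.55/10) = 179.8871; C = log2(1 + SNR_linear) = log2(1 + 179.8871) = 7.4989

7.4989 bits/channel use


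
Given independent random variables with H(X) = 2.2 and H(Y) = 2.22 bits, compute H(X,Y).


For independent variables, H(X,Y) = H(X) + H(Y) = 2.2 + 2.22 = 4.42

4.42 bits


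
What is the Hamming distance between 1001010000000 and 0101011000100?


Count differing positions: ^ ^ . . . . ^ . . . ^ . . = 4 differences

4


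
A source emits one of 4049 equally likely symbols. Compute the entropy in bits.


H = log2(n) = log2(4049) = 11.9833

11.9833 bits


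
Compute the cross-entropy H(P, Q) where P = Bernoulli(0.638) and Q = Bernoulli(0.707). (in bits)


H(P,Q) = -p*log2(q) - (1-p)*log2(1-q). -0.638*log2(0.707) = 0.319139; -0.362*log2(0.293) = 0.641112. H(P,Q) = 0.319139 + 0.641112 = 0.9603

0.9603 bits


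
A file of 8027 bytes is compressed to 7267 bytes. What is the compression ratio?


Ratio = original / compressed = 8027 / 7267 = 1.1046

1.1046


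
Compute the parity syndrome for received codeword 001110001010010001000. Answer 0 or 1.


Syndrome = XOR of all bits = 0 XOR 0 XOR 1 XOR 1 XOR 1 XOR 0 XOR 0 XOR 0 XOR 1 XOR 0 XOR 1 XOR 0 XOR 0 XOR 1 XOR 0 XOR 0 XOR 0 XOR 1 XOR 0 XOR 0 XOR 0 = 1

1


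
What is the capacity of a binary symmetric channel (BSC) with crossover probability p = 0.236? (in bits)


H(p) = -p*log2(p) - (1-p)*log2(1-p) = -0.236*log2(0.236) - 0.764*log2(0.764) = 0.491621 + 0.296704 = 0.7883. C = 1 - H(p) = 1 - 0.7883 = 0.2117

0.2117 bits


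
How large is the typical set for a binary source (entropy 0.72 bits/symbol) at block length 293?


log2|A_typical| = nH = 293 * 0.72 = 210.96, so |A_typical| ~ 2^210.96 = 3.201e+63

3.201e+63


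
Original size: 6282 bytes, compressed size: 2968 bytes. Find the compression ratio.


Ratio = original / compressed = 6282 / 2968 = 2.1166

2.1166


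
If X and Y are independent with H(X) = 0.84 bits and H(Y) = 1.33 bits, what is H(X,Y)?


For independent variables, H(X,Y) = H(X) + H(Y) = 0.84 + 1.33 = 2.17

2.17 bits


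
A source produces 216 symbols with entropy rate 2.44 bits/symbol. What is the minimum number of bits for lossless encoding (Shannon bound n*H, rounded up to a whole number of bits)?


Minimum bits >= n * H = 216 * 2.44 = 527.04, rounded up to a whole number of bits = 528

528 bits


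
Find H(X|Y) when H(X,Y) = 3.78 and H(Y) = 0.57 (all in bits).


H(X|Y) = H(X,Y) - H(Y) = 3.78 - 0.57 = 3.21

3.21 bits


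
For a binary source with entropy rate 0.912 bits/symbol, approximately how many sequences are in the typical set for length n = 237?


log2|A_typical| = nH = 237 * 0.912 = 216.144, so |A_typical| ~ 2^216.144 = 1.164e+65

1.164e+65


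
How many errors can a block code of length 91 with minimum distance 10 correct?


Correction capability = floor((d-1)/2) = floor((10-1)/2) = 4

4 errors


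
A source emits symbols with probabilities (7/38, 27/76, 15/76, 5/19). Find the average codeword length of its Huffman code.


Huffman construction (repeatedly merge the two least-probable nodes; each merge adds 1 bit to every symbol beneath it): 7/38 + 15/76 = 29/76; 5/19 + 27/76 = 47/76; 29/76 + 47/76 = 1. Resulting codeword lengths (in the order the probabilities were given): (2, 2, 2, 2). L_avg = sum(p_i * l_i) = 7/38*2 + 27/76*2 + 15/76*2 + 5/19*2 = 2

2.0 bits


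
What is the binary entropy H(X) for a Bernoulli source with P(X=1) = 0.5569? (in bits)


H = -p*log2(p) - (1-p)*log2(1-p). -0.5569*log2(0.5569) = 0.470308; -0.4431*log2(0.4431) = 0.520330. H = 0.470308 + 0.520330 = 0.9906

0.9906 bits


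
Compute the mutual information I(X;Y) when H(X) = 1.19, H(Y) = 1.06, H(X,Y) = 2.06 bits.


I(X;Y) = H(X) + H(Y) - H(X,Y) = 1.19 + 1.06 - 2.06 = 0.19

0.19 bits


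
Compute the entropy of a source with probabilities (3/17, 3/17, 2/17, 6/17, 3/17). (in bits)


H = -sum(p_i * log2(p_i)). Terms: -(3/17)*log2(3/17) = 0.441618; -(3/17)*log2(3/17) = 0.441618; -(2/17)*log2(2/17) = 0.363231; -(6/17)*log2(6/17) = 0.530294; -(3/17)*log2(3/17) = 0.441618. H = 0.441618 + 0.441618 + 0.363231 + 0.530294 + 0.441618 = 2.2184

2.2184 bits


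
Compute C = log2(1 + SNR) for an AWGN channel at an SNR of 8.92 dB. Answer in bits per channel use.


SNR_linear = 10^(8.92/10) = 7.7983; C = log2(1 + SNR_linear) = log2(1 + 7.7983) = 3.1372

3.1372 bits/channel use
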